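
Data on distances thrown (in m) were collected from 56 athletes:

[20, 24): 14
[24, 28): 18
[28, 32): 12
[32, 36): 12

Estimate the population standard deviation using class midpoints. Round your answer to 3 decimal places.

Midpoints: 22, 26, 30, 34
n = 56, Σfm = 1544, mean = 27.5714
Σfm² = 43616
Σf(m − x̄)² = Σfm² − (Σfm)²/n = 43616 − 1544²/56 = 1045.7143
Population variance = 1045.7143 / 56 = 18.6735
Standard deviation = √18.6735 = 4.3213

4.321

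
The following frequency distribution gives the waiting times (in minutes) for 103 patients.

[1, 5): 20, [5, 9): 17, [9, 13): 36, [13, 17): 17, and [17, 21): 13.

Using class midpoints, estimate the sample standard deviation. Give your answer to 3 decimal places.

5.074

Midpoints: 3, 7, 11, 15, 19
n = 103, Σfm = 1077, mean = 10.4563
Σfm² = 13887
Σf(m − x̄)² = Σfm² − (Σfm)²/n = 13887 − 1077²/103 = 2625.5534
Sample variance = 2625.5534 / 102 = 25.7407
Standard deviation = √25.7407 = 5.0735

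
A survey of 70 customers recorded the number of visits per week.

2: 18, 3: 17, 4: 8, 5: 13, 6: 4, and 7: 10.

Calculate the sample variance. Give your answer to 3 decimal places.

Values: 2, 3, 4, 5, 6, 7
n = 70, Σfx = 278, mean = 3.9714
Σfx² = 1312
Σf(x − x̄)² = Σfx² − (Σfx)²/n = 1312 − 278²/70 = 207.9429
Sample variance = 207.9429 / 69 = 3.0137

3.014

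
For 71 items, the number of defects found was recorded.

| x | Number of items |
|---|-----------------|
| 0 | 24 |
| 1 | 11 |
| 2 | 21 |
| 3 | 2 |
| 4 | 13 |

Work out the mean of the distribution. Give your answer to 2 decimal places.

Values: 0, 1, 2, 3, 4
Σfx = 24×0 + 11×1 + 21×2 + 2×3 + 13×4 = 111
n = Σf = 71
Mean = 111 / 71 = 1.5634

1.56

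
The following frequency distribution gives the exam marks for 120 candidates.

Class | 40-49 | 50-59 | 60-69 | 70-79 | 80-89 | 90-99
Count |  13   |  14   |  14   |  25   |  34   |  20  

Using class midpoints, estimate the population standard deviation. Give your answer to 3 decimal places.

Midpoints: 44.5, 54.5, 64.5, 74.5, 84.5, 94.5
n = 120, Σfm = 8870, mean = 73.9167
Σfm² = 685700
Σf(m − x̄)² = Σfm² − (Σfm)²/n = 685700 − 8870²/120 = 30059.1667
Population variance = 30059.1667 / 120 = 250.4931
Standard deviation = √250.4931 = 15.8270

15.827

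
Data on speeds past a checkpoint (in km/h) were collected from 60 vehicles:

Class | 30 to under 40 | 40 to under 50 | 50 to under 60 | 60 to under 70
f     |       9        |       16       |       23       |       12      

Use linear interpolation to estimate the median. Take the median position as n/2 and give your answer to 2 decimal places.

52.17

Cumulative frequencies: 9, 25, 48, 60
n = 60; position = n/2 = 30.
This falls in the class 50 to under 60: L = 50, F = 25, f = 23, h = 10.
Median ≈ 50 + ((30 − 25) / 23) × 10 = 52.1739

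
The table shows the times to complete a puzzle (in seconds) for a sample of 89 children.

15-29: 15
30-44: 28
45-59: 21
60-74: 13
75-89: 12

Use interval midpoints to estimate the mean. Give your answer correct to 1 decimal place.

48.5

Midpoints: 22, 37, 52, 67, 82
Σfm = 15×22 + 28×37 + 21×52 + 13×67 + 12×82 = 4313
n = Σf = 89
Mean = 4313 / 89 = 48.4607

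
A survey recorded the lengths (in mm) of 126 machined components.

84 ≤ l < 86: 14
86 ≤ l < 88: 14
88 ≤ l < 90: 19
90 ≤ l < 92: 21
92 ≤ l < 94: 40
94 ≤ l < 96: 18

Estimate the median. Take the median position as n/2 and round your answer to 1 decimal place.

91.5

Cumulative frequencies: 14, 28, 47, 68, 108, 126
n = 126; position = n/2 = 63.
This falls in the class 90 ≤ l < 92: L = 90, F = 47, f = 21, h = 2.
Median ≈ 90 + ((63 − 47) / 21) × 2 = 91.5238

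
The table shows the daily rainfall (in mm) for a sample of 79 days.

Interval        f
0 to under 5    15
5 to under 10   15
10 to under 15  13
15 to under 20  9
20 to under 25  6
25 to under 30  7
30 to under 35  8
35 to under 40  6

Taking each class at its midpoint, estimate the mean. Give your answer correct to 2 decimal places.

16.23

Midpoints: 2.5, 7.5, 12.5, 17.5, 22.5, 27.5, 32.5, 37.5
Σfm = 15×2.5 + 15×7.5 + 13×12.5 + 9×17.5 + 6×22.5 + 7×27.5 + 8×32.5 + 6×37.5 = 1282.5
n = Σf = 79
Mean = 1282.5 / 79 = 16.2342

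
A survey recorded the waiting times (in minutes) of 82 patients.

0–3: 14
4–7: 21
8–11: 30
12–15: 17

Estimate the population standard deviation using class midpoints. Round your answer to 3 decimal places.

Midpoints: 1.5, 5.5, 9.5, 13.5
n = 82, Σfm = 651, mean = 7.9390
Σfm² = 6472.5
Σf(m − x̄)² = Σfm² − (Σfm)²/n = 6472.5 − 651²/82 = 1304.1951
Population variance = 1304.1951 / 82 = 15.9048
Standard deviation = √15.9048 = 3.9881

3.988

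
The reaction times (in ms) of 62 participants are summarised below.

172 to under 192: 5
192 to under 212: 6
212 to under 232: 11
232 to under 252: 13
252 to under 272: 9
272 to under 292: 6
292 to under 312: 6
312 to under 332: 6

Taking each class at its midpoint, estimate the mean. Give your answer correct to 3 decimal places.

Midpoints: 182, 202, 222, 242, 262, 282, 302, 322
Σfm = 5×182 + 6×202 + 11×222 + 13×242 + 9×262 + 6×282 + 6×302 + 6×322 = 15504
n = Σf = 62
Mean = 15504 / 62 = 250.0645

250.065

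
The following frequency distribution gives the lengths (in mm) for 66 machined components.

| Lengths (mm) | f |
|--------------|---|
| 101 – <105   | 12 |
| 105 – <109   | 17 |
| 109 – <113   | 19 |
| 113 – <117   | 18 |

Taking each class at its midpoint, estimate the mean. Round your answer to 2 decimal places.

Midpoints: 103, 107, 111, 115
Σfm = 12×103 + 17×107 + 19×111 + 18×115 = 7234
n = Σf = 66
Mean = 7234 / 66 = 109.6061

109.61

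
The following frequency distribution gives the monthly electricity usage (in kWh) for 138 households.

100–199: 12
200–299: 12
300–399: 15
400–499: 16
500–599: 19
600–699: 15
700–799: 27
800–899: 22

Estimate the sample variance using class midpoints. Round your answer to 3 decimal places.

50862.689

Midpoints: 149.5, 249.5, 349.5, 449.5, 549.5, 649.5, 749.5, 849.5
n = 138, Σfm = 76331, mean = 553.1232
Σfm² = 49188634.5
Σf(m − x̄)² = Σfm² − (Σfm)²/n = 49188634.5 − 76331²/138 = 6968188.4058
Sample variance = 6968188.4058 / 137 = 50862.6891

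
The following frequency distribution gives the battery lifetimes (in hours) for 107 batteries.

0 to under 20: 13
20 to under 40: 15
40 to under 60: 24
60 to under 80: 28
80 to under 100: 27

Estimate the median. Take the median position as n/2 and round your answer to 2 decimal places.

61.07

Cumulative frequencies: 13, 28, 52, 80, 107
n = 107; position = n/2 = 53.5.
This falls in the class 60 to under 80: L = 60, F = 52, f = 28, h = 20.
Median ≈ 60 + ((53.5 − 52) / 28) × 20 = 61.0714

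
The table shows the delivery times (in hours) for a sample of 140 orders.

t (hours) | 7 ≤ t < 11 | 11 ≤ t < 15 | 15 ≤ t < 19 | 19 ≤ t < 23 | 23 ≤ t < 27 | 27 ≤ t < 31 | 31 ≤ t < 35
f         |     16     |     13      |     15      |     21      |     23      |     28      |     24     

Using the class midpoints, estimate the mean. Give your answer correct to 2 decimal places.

22.77

Midpoints: 9, 13, 17, 21, 25, 29, 33
Σfm = 16×9 + 13×13 + 15×17 + 21×21 + 23×25 + 28×29 + 24×33 = 3188
n = Σf = 140
Mean = 3188 / 140 = 22.7714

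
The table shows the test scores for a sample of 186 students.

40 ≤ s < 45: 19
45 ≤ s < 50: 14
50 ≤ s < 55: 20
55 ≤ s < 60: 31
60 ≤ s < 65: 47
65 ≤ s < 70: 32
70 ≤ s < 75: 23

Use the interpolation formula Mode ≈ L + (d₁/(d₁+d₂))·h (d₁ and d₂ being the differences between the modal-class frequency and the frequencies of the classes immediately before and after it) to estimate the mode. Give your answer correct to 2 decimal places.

Modal class: 60 ≤ s < 65 (highest frequency 47).
d₁ = 47 − 31 = 16, d₂ = 47 − 32 = 15
Mode ≈ 60 + (16/(16+15)) × 5 = 60 + 2.5806 = 62.5806

62.58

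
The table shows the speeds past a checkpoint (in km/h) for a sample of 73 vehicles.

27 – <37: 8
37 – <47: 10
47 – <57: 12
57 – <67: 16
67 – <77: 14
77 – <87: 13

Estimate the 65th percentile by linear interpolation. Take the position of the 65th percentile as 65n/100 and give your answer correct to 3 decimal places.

Cumulative frequencies: 8, 18, 30, 46, 60, 73
n = 73; position = 65n/100 = 47.45.
This falls in the class 67 – <77: L = 67, F = 46, f = 14, h = 10.
65th percentile ≈ 67 + ((47.45 − 46) / 14) × 10 = 68.0357

68.036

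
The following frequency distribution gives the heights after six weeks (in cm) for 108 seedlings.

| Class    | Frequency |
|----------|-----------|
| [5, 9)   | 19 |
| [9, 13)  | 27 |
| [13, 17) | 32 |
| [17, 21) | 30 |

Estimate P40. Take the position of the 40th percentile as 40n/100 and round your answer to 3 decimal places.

Cumulative frequencies: 19, 46, 78, 108
n = 108; position = 40n/100 = 43.2.
This falls in the class [9, 13): L = 9, F = 19, f = 27, h = 4.
40th percentile ≈ 9 + ((43.2 − 19) / 27) × 4 = 12.5852

12.585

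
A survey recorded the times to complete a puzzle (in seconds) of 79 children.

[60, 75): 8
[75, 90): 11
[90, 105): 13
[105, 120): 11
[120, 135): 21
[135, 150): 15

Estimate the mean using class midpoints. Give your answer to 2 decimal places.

110.98

Midpoints: 67.5, 82.5, 97.5, 112.5, 127.5, 142.5
Σfm = 8×67.5 + 11×82.5 + 13×97.5 + 11×112.5 + 21×127.5 + 15×142.5 = 8767.5
n = Σf = 79
Mean = 8767.5 / 79 = 110.9810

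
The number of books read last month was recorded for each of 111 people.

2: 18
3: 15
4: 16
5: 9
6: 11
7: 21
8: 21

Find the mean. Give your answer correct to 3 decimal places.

5.144

Values: 2, 3, 4, 5, 6, 7, 8
Σfx = 18×2 + 15×3 + 16×4 + 9×5 + 11×6 + 21×7 + 21×8 = 571
n = Σf = 111
Mean = 571 / 111 = 5.1441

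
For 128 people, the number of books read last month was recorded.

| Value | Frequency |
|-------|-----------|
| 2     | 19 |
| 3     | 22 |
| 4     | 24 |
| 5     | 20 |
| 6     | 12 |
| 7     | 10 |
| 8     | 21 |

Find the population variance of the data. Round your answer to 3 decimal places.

4.039

Values: 2, 3, 4, 5, 6, 7, 8
n = 128, Σfx = 610, mean = 4.7656
Σfx² = 3424
Σf(x − x̄)² = Σfx² − (Σfx)²/n = 3424 − 610²/128 = 516.9688
Population variance = 516.9688 / 128 = 4.0388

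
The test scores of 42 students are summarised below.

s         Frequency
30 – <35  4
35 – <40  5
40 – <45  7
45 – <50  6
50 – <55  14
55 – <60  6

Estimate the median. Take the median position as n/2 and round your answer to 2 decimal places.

49.17

Cumulative frequencies: 4, 9, 16, 22, 36, 42
n = 42; position = n/2 = 21.
This falls in the class 45 – <50: L = 45, F = 16, f = 6, h = 5.
Median ≈ 45 + ((21 − 16) / 6) × 5 = 49.1667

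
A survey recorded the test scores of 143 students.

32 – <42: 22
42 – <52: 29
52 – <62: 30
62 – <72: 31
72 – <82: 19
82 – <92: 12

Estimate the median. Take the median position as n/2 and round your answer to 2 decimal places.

Cumulative frequencies: 22, 51, 81, 112, 131, 143
n = 143; position = n/2 = 71.5.
This falls in the class 52 – <62: L = 52, F = 51, f = 30, h = 10.
Median ≈ 52 + ((71.5 − 51) / 30) × 10 = 58.8333

58.83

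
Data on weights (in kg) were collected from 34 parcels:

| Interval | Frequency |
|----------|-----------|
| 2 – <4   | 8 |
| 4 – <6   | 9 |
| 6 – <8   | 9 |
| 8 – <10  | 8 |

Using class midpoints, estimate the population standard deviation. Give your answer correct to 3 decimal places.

2.183

Midpoints: 3, 5, 7, 9
n = 34, Σfm = 204, mean = 6.0000
Σfm² = 1386
Σf(m − x̄)² = Σfm² − (Σfm)²/n = 1386 − 204²/34 = 162.0000
Population variance = 162.0000 / 34 = 4.7647
Standard deviation = √4.7647 = 2.1828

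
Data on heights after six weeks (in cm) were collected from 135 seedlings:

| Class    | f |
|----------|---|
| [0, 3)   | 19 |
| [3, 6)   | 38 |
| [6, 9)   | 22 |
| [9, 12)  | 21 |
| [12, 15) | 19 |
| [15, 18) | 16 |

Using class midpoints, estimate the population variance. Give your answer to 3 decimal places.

Midpoints: 1.5, 4.5, 7.5, 10.5, 13.5, 16.5
n = 135, Σfm = 1105.5, mean = 8.1889
Σfm² = 12183.75
Σf(m − x̄)² = Σfm² − (Σfm)²/n = 12183.75 − 1105.5²/135 = 3130.9333
Population variance = 3130.9333 / 135 = 23.1921

23.192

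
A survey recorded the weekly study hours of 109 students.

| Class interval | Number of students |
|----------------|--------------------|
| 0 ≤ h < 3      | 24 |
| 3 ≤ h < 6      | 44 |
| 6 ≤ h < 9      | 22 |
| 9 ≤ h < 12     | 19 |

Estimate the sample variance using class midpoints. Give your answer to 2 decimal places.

9.18

Midpoints: 1.5, 4.5, 7.5, 10.5
n = 109, Σfm = 598.5, mean = 5.4908
Σfm² = 4277.25
Σf(m − x̄)² = Σfm² − (Σfm)²/n = 4277.25 − 598.5²/109 = 990.9908
Sample variance = 990.9908 / 108 = 9.1758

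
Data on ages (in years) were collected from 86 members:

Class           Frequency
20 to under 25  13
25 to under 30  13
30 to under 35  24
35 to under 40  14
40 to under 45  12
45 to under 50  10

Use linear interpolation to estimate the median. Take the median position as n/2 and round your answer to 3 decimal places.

Cumulative frequencies: 13, 26, 50, 64, 76, 86
n = 86; position = n/2 = 43.
This falls in the class 30 to under 35: L = 30, F = 26, f = 24, h = 5.
Median ≈ 30 + ((43 − 26) / 24) × 5 = 33.5417

33.542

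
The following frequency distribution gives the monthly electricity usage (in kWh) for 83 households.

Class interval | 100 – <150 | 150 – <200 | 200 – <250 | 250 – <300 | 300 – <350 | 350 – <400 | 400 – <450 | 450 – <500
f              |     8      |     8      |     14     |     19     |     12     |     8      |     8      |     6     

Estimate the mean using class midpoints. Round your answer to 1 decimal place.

Midpoints: 125, 175, 225, 275, 325, 375, 425, 475
Σfm = 8×125 + 8×175 + 14×225 + 19×275 + 12×325 + 8×375 + 8×425 + 6×475 = 23925
n = Σf = 83
Mean = 23925 / 83 = 288.2530

288.3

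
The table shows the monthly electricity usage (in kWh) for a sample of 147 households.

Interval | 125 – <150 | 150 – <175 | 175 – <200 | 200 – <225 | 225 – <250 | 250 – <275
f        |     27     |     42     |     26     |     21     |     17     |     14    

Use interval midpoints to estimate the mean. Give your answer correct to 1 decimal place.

187.7

Midpoints: 137.5, 162.5, 187.5, 212.5, 237.5, 262.5
Σfm = 27×137.5 + 42×162.5 + 26×187.5 + 21×212.5 + 17×237.5 + 14×262.5 = 27587.5
n = Σf = 147
Mean = 27587.5 / 147 = 187.6701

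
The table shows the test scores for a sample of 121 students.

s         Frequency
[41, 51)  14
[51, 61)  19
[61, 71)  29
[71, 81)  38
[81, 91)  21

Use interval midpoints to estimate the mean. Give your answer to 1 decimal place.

Midpoints: 46, 56, 66, 76, 86
Σfm = 14×46 + 19×56 + 29×66 + 38×76 + 21×86 = 8316
n = Σf = 121
Mean = 8316 / 121 = 68.7273

68.7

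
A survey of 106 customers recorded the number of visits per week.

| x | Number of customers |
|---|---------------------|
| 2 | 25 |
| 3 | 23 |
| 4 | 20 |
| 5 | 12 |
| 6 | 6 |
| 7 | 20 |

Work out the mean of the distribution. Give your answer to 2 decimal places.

4.10

Values: 2, 3, 4, 5, 6, 7
Σfx = 25×2 + 23×3 + 20×4 + 12×5 + 6×6 + 20×7 = 435
n = Σf = 106
Mean = 435 / 106 = 4.1038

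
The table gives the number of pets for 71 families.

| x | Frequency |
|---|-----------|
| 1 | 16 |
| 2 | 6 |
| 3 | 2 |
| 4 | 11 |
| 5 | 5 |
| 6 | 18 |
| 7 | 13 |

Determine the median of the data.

Cumulative frequencies: 16, 22, 24, 35, 40, 58, 71
n = 71, so the median is the value in position (n+1)/2 = 36.
Position 36 falls at value 5.

5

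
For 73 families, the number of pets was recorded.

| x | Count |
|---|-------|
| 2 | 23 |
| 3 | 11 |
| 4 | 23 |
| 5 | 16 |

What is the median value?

Cumulative frequencies: 23, 34, 57, 73
n = 73, so the median is the value in position (n+1)/2 = 37.
Position 37 falls at value 4.

4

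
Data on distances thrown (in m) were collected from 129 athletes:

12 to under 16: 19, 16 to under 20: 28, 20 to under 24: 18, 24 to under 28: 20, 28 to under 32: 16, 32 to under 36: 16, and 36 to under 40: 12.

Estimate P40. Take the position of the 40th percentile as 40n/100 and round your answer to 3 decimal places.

21.022

Cumulative frequencies: 19, 47, 65, 85, 101, 117, 129
n = 129; position = 40n/100 = 51.6.
This falls in the class 20 to under 24: L = 20, F = 47, f = 18, h = 4.
40th percentile ≈ 20 + ((51.6 − 47) / 18) × 4 = 21.0222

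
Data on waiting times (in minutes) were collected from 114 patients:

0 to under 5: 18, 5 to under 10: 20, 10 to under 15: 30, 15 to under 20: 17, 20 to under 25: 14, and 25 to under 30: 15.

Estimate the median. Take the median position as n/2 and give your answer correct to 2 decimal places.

13.17

Cumulative frequencies: 18, 38, 68, 85, 99, 114
n = 114; position = n/2 = 57.
This falls in the class 10 to under 15: L = 10, F = 38, f = 30, h = 5.
Median ≈ 10 + ((57 − 38) / 30) × 5 = 13.1667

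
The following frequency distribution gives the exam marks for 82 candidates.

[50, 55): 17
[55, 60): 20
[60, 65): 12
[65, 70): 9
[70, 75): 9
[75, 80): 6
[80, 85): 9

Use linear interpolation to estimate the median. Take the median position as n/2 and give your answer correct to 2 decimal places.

Cumulative frequencies: 17, 37, 49, 58, 67, 73, 82
n = 82; position = n/2 = 41.
This falls in the class [60, 65): L = 60, F = 37, f = 12, h = 5.
Median ≈ 60 + ((41 − 37) / 12) × 5 = 61.6667

61.67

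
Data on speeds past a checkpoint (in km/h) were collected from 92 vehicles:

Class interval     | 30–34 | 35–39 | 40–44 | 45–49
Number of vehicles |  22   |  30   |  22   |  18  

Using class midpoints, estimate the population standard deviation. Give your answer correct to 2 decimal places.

5.26

Midpoints: 32, 37, 42, 47
n = 92, Σfm = 3584, mean = 38.9565
Σfm² = 142168
Σf(m − x̄)² = Σfm² − (Σfm)²/n = 142168 − 3584²/92 = 2547.8261
Population variance = 2547.8261 / 92 = 27.6938
Standard deviation = √27.6938 = 5.2625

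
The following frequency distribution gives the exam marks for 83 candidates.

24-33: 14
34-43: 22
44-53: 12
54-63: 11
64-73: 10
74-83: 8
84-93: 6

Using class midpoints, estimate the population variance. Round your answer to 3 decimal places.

345.623

Midpoints: 28.5, 38.5, 48.5, 58.5, 68.5, 78.5, 88.5
n = 83, Σfm = 4315.5, mean = 51.9940
Σfm² = 253066.75
Σf(m − x̄)² = Σfm² − (Σfm)²/n = 253066.75 − 4315.5²/83 = 28686.7470
Population variance = 28686.7470 / 83 = 345.6235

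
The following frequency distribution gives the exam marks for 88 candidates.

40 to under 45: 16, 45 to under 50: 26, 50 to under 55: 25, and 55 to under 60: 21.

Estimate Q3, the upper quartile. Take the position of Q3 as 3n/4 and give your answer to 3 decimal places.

Cumulative frequencies: 16, 42, 67, 88
n = 88; position = 3n/4 = 66.
This falls in the class 50 to under 55: L = 50, F = 42, f = 25, h = 5.
Upper quartile ≈ 50 + ((66 − 42) / 25) × 5 = 54.8000

54.800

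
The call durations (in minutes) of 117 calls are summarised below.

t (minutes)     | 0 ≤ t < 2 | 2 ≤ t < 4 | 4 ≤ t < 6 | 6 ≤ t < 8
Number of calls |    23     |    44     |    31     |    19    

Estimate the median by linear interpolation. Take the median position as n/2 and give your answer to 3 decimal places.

Cumulative frequencies: 23, 67, 98, 117
n = 117; position = n/2 = 58.5.
This falls in the class 2 ≤ t < 4: L = 2, F = 23, f = 44, h = 2.
Median ≈ 2 + ((58.5 − 23) / 44) × 2 = 3.6136

3.614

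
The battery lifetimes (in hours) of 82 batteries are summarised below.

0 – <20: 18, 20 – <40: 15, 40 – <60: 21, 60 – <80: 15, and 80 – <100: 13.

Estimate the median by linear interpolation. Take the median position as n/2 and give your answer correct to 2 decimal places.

Cumulative frequencies: 18, 33, 54, 69, 82
n = 82; position = n/2 = 41.
This falls in the class 40 – <60: L = 40, F = 33, f = 21, h = 20.
Median ≈ 40 + ((41 − 33) / 21) × 20 = 47.6190

47.62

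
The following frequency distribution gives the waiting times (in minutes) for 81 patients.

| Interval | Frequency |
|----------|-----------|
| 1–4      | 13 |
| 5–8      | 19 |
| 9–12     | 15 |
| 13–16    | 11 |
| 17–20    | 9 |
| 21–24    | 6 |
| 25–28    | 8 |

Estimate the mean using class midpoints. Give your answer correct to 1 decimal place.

Midpoints: 2.5, 6.5, 10.5, 14.5, 18.5, 22.5, 26.5
Σfm = 13×2.5 + 19×6.5 + 15×10.5 + 11×14.5 + 9×18.5 + 6×22.5 + 8×26.5 = 986.5
n = Σf = 81
Mean = 986.5 / 81 = 12.1790

12.2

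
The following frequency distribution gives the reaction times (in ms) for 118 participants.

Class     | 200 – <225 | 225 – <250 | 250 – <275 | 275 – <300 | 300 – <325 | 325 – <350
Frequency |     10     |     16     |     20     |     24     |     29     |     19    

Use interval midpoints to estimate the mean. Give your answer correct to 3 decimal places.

Midpoints: 212.5, 237.5, 262.5, 287.5, 312.5, 337.5
Σfm = 10×212.5 + 16×237.5 + 20×262.5 + 24×287.5 + 29×312.5 + 19×337.5 = 33550
n = Σf = 118
Mean = 33550 / 118 = 284.3220

284.322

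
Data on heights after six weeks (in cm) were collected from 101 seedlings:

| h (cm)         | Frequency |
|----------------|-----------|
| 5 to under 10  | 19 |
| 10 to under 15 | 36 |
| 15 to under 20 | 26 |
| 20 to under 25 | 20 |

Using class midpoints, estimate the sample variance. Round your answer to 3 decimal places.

25.782

Midpoints: 7.5, 12.5, 17.5, 22.5
n = 101, Σfm = 1497.5, mean = 14.8267
Σfm² = 24781.25
Σf(m − x̄)² = Σfm² − (Σfm)²/n = 24781.25 − 1497.5²/101 = 2578.2178
Sample variance = 2578.2178 / 100 = 25.7822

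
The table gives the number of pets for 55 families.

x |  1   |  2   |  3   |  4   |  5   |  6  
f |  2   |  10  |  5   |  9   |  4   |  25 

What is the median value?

Cumulative frequencies: 2, 12, 17, 26, 30, 55
n = 55, so the median is the value in position (n+1)/2 = 28.
Position 28 falls at value 5.

5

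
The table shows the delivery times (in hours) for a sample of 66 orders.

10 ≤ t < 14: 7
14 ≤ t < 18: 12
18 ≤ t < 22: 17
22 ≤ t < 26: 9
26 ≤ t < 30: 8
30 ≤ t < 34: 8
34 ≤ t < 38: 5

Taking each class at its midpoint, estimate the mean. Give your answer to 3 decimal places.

Midpoints: 12, 16, 20, 24, 28, 32, 36
Σfm = 7×12 + 12×16 + 17×20 + 9×24 + 8×28 + 8×32 + 5×36 = 1492
n = Σf = 66
Mean = 1492 / 66 = 22.6061

22.606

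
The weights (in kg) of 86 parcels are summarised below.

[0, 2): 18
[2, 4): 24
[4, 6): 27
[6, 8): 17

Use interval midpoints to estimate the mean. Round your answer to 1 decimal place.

4.0

Midpoints: 1, 3, 5, 7
Σfm = 18×1 + 24×3 + 27×5 + 17×7 = 344
n = Σf = 86
Mean = 344 / 86 = 4.0000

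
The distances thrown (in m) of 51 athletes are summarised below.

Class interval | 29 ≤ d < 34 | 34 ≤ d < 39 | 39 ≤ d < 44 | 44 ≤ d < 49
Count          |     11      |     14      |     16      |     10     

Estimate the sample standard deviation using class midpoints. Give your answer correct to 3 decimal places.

5.232

Midpoints: 31.5, 36.5, 41.5, 46.5
n = 51, Σfm = 1986.5, mean = 38.9510
Σfm² = 78744.75
Σf(m − x̄)² = Σfm² − (Σfm)²/n = 78744.75 − 1986.5²/51 = 1368.6275
Sample variance = 1368.6275 / 50 = 27.3725
Standard deviation = √27.3725 = 5.2319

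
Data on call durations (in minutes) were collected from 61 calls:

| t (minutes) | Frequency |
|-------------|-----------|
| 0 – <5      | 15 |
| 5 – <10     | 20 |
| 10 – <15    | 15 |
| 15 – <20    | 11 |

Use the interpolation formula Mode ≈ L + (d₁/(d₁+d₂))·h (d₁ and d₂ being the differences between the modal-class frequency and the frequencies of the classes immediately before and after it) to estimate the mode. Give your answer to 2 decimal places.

7.50

Modal class: 5 – <10 (highest frequency 20).
d₁ = 20 − 15 = 5, d₂ = 20 − 15 = 5
Mode ≈ 5 + (5/(5+5)) × 5 = 5 + 2.5000 = 7.5000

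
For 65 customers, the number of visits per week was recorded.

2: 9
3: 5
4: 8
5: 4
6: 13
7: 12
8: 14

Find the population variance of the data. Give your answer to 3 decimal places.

Values: 2, 3, 4, 5, 6, 7, 8
n = 65, Σfx = 359, mean = 5.5231
Σfx² = 2261
Σf(x − x̄)² = Σfx² − (Σfx)²/n = 2261 − 359²/65 = 278.2154
Population variance = 278.2154 / 65 = 4.2802

4.280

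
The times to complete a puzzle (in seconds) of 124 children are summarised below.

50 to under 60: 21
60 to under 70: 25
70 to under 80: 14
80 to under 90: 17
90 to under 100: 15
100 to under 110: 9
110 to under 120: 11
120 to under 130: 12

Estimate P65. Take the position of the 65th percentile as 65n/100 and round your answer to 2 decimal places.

Cumulative frequencies: 21, 46, 60, 77, 92, 101, 112, 124
n = 124; position = 65n/100 = 80.6.
This falls in the class 90 to under 100: L = 90, F = 77, f = 15, h = 10.
65th percentile ≈ 90 + ((80.6 − 77) / 15) × 10 = 92.4000

92.40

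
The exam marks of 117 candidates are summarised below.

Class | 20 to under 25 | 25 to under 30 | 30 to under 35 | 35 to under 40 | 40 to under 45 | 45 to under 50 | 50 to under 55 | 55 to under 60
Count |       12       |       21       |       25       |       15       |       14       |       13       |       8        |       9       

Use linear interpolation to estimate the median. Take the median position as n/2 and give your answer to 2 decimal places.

Cumulative frequencies: 12, 33, 58, 73, 87, 100, 108, 117
n = 117; position = n/2 = 58.5.
This falls in the class 35 to under 40: L = 35, F = 58, f = 15, h = 5.
Median ≈ 35 + ((58.5 − 58) / 15) × 5 = 35.1667

35.17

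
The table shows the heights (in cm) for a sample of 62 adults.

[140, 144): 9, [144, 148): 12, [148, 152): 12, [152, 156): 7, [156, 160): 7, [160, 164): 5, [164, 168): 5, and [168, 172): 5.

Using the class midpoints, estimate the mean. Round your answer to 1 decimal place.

153.3

Midpoints: 142, 146, 150, 154, 158, 162, 166, 170
Σfm = 9×142 + 12×146 + 12×150 + 7×154 + 7×158 + 5×162 + 5×166 + 5×170 = 9504
n = Σf = 62
Mean = 9504 / 62 = 153.2903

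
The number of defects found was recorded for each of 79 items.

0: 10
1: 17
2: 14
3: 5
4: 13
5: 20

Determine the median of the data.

Cumulative frequencies: 10, 27, 41, 46, 59, 79
n = 79, so the median is the value in position (n+1)/2 = 40.
Position 40 falls at value 2.

2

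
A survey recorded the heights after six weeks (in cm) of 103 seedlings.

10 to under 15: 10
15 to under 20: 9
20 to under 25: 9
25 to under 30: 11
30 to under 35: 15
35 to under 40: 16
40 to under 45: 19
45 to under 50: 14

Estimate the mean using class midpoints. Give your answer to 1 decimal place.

Midpoints: 12.5, 17.5, 22.5, 27.5, 32.5, 37.5, 42.5, 47.5
Σfm = 10×12.5 + 9×17.5 + 9×22.5 + 11×27.5 + 15×32.5 + 16×37.5 + 19×42.5 + 14×47.5 = 3347.5
n = Σf = 103
Mean = 3347.5 / 103 = 32.5000

32.5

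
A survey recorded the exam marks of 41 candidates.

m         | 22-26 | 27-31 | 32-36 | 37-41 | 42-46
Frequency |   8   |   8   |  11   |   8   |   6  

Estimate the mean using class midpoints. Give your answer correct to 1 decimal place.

Midpoints: 24, 29, 34, 39, 44
Σfm = 8×24 + 8×29 + 11×34 + 8×39 + 6×44 = 1374
n = Σf = 41
Mean = 1374 / 41 = 33.5122

33.5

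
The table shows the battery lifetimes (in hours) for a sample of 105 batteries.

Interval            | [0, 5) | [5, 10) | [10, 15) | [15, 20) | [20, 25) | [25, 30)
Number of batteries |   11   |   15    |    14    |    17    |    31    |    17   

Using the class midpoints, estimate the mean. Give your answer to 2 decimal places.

Midpoints: 2.5, 7.5, 12.5, 17.5, 22.5, 27.5
Σfm = 11×2.5 + 15×7.5 + 14×12.5 + 17×17.5 + 31×22.5 + 17×27.5 = 1777.5
n = Σf = 105
Mean = 1777.5 / 105 = 16.9286

16.93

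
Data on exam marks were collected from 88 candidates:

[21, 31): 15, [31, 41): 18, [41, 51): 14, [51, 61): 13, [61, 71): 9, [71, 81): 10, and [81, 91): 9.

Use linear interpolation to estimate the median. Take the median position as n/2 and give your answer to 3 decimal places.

Cumulative frequencies: 15, 33, 47, 60, 69, 79, 88
n = 88; position = n/2 = 44.
This falls in the class [41, 51): L = 41, F = 33, f = 14, h = 10.
Median ≈ 41 + ((44 − 33) / 14) × 10 = 48.8571

48.857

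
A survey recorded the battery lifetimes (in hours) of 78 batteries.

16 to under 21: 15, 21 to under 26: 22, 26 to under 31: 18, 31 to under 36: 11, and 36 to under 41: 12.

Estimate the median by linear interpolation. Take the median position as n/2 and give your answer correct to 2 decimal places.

26.56

Cumulative frequencies: 15, 37, 55, 66, 78
n = 78; position = n/2 = 39.
This falls in the class 26 to under 31: L = 26, F = 37, f = 18, h = 5.
Median ≈ 26 + ((39 − 37) / 18) × 5 = 26.5556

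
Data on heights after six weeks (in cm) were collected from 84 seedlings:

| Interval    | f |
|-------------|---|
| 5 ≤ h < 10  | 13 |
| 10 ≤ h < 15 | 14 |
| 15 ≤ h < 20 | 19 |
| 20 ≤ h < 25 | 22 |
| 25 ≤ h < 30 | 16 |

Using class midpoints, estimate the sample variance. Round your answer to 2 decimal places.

Midpoints: 7.5, 12.5, 17.5, 22.5, 27.5
n = 84, Σfm = 1540, mean = 18.3333
Σfm² = 31975
Σf(m − x̄)² = Σfm² − (Σfm)²/n = 31975 − 1540²/84 = 3741.6667
Sample variance = 3741.6667 / 83 = 45.0803

45.08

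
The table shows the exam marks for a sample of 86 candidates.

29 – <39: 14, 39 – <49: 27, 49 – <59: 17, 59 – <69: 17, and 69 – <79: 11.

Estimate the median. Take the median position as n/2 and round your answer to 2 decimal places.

Cumulative frequencies: 14, 41, 58, 75, 86
n = 86; position = n/2 = 43.
This falls in the class 49 – <59: L = 49, F = 41, f = 17, h = 10.
Median ≈ 49 + ((43 − 41) / 17) × 10 = 50.1765

50.18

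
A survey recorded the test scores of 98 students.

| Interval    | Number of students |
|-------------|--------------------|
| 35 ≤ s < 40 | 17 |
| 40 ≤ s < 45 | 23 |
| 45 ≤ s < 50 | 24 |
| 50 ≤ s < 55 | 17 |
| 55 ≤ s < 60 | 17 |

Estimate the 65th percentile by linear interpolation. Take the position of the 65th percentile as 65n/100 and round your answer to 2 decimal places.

49.94

Cumulative frequencies: 17, 40, 64, 81, 98
n = 98; position = 65n/100 = 63.7.
This falls in the class 45 ≤ s < 50: L = 45, F = 40, f = 24, h = 5.
65th percentile ≈ 45 + ((63.7 − 40) / 24) × 5 = 49.9375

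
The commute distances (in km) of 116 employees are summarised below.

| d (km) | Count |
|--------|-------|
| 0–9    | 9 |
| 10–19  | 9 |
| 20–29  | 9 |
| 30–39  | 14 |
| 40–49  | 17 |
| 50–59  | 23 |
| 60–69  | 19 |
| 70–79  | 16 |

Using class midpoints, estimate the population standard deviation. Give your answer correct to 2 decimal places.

Midpoints: 4.5, 14.5, 24.5, 34.5, 44.5, 54.5, 64.5, 74.5
n = 116, Σfm = 5302, mean = 45.7069
Σfm² = 293969
Σf(m − x̄)² = Σfm² − (Σfm)²/n = 293969 − 5302²/116 = 51631.0345
Population variance = 51631.0345 / 116 = 445.0951
Standard deviation = √445.0951 = 21.0973

21.10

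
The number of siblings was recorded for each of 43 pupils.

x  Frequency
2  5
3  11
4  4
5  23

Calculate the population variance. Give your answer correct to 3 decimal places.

1.254

Values: 2, 3, 4, 5
n = 43, Σfx = 174, mean = 4.0465
Σfx² = 758
Σf(x − x̄)² = Σfx² − (Σfx)²/n = 758 − 174²/43 = 53.9070
Population variance = 53.9070 / 43 = 1.2537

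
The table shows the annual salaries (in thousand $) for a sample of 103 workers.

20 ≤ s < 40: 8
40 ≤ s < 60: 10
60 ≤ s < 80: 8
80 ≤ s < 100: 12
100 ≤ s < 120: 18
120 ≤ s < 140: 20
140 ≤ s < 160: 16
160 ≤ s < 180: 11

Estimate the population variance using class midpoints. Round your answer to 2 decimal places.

Midpoints: 30, 50, 70, 90, 110, 130, 150, 170
n = 103, Σfm = 11230, mean = 109.0291
Σfm² = 1402300
Σf(m − x̄)² = Σfm² − (Σfm)²/n = 1402300 − 11230²/103 = 177902.9126
Population variance = 177902.9126 / 103 = 1727.2127

1727.21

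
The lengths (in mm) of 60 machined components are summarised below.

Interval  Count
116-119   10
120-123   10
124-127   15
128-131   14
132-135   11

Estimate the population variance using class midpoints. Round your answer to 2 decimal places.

Midpoints: 117.5, 121.5, 125.5, 129.5, 133.5
n = 60, Σfm = 7554, mean = 125.9000
Σfm² = 952767
Σf(m − x̄)² = Σfm² − (Σfm)²/n = 952767 − 7554²/60 = 1718.4000
Population variance = 1718.4000 / 60 = 28.6400

28.64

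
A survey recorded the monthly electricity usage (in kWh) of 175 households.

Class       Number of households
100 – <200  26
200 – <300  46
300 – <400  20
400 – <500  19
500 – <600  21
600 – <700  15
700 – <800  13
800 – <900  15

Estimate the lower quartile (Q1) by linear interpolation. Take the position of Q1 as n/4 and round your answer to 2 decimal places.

238.59

Cumulative frequencies: 26, 72, 92, 111, 132, 147, 160, 175
n = 175; position = n/4 = 43.75.
This falls in the class 200 – <300: L = 200, F = 26, f = 46, h = 100.
Lower quartile ≈ 200 + ((43.75 − 26) / 46) × 100 = 238.5870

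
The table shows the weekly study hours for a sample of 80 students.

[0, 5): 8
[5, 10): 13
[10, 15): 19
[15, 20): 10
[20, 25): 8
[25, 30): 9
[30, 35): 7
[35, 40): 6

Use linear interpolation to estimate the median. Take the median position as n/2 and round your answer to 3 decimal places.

Cumulative frequencies: 8, 21, 40, 50, 58, 67, 74, 80
n = 80; position = n/2 = 40.
This falls in the class [10, 15): L = 10, F = 21, f = 19, h = 5.
Median ≈ 10 + ((40 − 21) / 19) × 5 = 15.0000

15.000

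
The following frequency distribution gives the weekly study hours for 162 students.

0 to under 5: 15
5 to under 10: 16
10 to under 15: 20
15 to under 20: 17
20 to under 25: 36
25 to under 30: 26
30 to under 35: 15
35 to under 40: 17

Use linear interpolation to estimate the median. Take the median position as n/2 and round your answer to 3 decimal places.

Cumulative frequencies: 15, 31, 51, 68, 104, 130, 145, 162
n = 162; position = n/2 = 81.
This falls in the class 20 to under 25: L = 20, F = 68, f = 36, h = 5.
Median ≈ 20 + ((81 − 68) / 36) × 5 = 21.8056

21.806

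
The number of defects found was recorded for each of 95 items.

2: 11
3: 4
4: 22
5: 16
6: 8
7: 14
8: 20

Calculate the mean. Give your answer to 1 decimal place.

5.3

Values: 2, 3, 4, 5, 6, 7, 8
Σfx = 11×2 + 4×3 + 22×4 + 16×5 + 8×6 + 14×7 + 20×8 = 508
n = Σf = 95
Mean = 508 / 95 = 5.3474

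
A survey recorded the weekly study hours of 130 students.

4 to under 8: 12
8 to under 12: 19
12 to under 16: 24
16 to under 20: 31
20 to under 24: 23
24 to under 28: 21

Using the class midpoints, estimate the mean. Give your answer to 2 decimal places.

16.98

Midpoints: 6, 10, 14, 18, 22, 26
Σfm = 12×6 + 19×10 + 24×14 + 31×18 + 23×22 + 21×26 = 2208
n = Σf = 130
Mean = 2208 / 130 = 16.9846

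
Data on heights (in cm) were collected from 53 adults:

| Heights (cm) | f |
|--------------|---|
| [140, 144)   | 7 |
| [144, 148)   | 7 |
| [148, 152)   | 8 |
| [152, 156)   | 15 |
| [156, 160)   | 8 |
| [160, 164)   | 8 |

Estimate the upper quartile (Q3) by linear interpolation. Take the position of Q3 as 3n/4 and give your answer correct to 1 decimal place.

157.4

Cumulative frequencies: 7, 14, 22, 37, 45, 53
n = 53; position = 3n/4 = 39.75.
This falls in the class [156, 160): L = 156, F = 37, f = 8, h = 4.
Upper quartile ≈ 156 + ((39.75 − 37) / 8) × 4 = 157.3750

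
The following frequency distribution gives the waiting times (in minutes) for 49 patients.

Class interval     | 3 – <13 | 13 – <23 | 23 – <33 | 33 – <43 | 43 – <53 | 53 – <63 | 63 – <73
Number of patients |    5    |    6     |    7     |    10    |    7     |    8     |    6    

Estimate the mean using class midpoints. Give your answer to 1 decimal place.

39.4

Midpoints: 8, 18, 28, 38, 48, 58, 68
Σfm = 5×8 + 6×18 + 7×28 + 10×38 + 7×48 + 8×58 + 6×68 = 1932
n = Σf = 49
Mean = 1932 / 49 = 39.4286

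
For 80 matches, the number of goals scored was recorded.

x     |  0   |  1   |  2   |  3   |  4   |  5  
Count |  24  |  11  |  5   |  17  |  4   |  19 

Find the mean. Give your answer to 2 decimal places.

2.29

Values: 0, 1, 2, 3, 4, 5
Σfx = 24×0 + 11×1 + 5×2 + 17×3 + 4×4 + 19×5 = 183
n = Σf = 80
Mean = 183 / 80 = 2.2875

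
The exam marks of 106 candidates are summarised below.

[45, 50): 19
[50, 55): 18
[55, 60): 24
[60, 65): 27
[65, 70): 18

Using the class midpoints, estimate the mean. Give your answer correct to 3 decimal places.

57.830

Midpoints: 47.5, 52.5, 57.5, 62.5, 67.5
Σfm = 19×47.5 + 18×52.5 + 24×57.5 + 27×62.5 + 18×67.5 = 6130
n = Σf = 106
Mean = 6130 / 106 = 57.8302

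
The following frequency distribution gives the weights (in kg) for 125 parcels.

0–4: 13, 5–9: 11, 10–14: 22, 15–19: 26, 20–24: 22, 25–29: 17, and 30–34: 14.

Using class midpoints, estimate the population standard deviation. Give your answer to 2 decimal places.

Midpoints: 2, 7, 12, 17, 22, 27, 32
n = 125, Σfm = 2200, mean = 17.6000
Σfm² = 48650
Σf(m − x̄)² = Σfm² − (Σfm)²/n = 48650 − 2200²/125 = 9930.0000
Population variance = 9930.0000 / 125 = 79.4400
Standard deviation = √79.4400 = 8.9129

8.91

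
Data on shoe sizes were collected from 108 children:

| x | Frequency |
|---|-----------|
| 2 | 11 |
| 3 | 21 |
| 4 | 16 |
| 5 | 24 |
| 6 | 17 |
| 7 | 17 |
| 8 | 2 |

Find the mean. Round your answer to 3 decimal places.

4.685

Values: 2, 3, 4, 5, 6, 7, 8
Σfx = 11×2 + 21×3 + 16×4 + 24×5 + 17×6 + 17×7 + 2×8 = 506
n = Σf = 108
Mean = 506 / 108 = 4.6852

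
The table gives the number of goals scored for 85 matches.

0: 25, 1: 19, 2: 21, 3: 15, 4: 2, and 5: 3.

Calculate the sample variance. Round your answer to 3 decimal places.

Values: 0, 1, 2, 3, 4, 5
n = 85, Σfx = 129, mean = 1.5176
Σfx² = 345
Σf(x − x̄)² = Σfx² − (Σfx)²/n = 345 − 129²/85 = 149.2235
Sample variance = 149.2235 / 84 = 1.7765

1.776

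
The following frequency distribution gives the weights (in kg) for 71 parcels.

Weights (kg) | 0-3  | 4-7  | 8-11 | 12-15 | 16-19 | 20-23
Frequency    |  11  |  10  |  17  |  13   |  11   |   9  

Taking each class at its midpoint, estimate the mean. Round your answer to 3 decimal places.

11.190

Midpoints: 1.5, 5.5, 9.5, 13.5, 17.5, 21.5
Σfm = 11×1.5 + 10×5.5 + 17×9.5 + 13×13.5 + 11×17.5 + 9×21.5 = 794.5
n = Σf = 71
Mean = 794.5 / 71 = 11.1901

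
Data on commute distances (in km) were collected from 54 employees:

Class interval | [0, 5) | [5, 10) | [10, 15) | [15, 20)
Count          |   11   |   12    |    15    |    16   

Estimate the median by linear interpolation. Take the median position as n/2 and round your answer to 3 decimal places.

11.333

Cumulative frequencies: 11, 23, 38, 54
n = 54; position = n/2 = 27.
This falls in the class [10, 15): L = 10, F = 23, f = 15, h = 5.
Median ≈ 10 + ((27 − 23) / 15) × 5 = 11.3333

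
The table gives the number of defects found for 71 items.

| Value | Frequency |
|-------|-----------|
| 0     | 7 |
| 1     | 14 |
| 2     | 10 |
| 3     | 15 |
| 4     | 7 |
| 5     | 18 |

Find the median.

Cumulative frequencies: 7, 21, 31, 46, 53, 71
n = 71, so the median is the value in position (n+1)/2 = 36.
Position 36 falls at value 3.

3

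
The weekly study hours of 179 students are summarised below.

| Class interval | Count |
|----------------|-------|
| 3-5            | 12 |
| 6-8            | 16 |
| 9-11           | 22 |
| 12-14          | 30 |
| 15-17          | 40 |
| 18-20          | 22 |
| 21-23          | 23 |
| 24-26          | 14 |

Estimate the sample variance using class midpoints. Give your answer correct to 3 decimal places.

34.073

Midpoints: 4, 7, 10, 13, 16, 19, 22, 25
n = 179, Σfm = 2684, mean = 14.9944
Σfm² = 46310
Σf(m − x̄)² = Σfm² − (Σfm)²/n = 46310 − 2684²/179 = 6064.9944
Sample variance = 6064.9944 / 178 = 34.0730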